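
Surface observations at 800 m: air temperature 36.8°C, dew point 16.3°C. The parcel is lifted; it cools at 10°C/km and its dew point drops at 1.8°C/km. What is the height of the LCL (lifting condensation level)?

T and T_d converge at 10 − 1.8 = 8.2°C per km
Height above start = (36.8 − 16.3) / 8.2 = 2.5 km
LCL altitude = 800 m + 2500 m = 3300 m

3300 m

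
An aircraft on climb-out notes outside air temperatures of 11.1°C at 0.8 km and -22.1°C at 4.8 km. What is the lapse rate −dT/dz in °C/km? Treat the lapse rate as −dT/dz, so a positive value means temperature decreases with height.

Γ = −ΔT/Δz = (11.1 − (-22.1)) / (4800 − 800) m
  = 33.2°C / 4 km = 8.3°C/km

8.3°C/km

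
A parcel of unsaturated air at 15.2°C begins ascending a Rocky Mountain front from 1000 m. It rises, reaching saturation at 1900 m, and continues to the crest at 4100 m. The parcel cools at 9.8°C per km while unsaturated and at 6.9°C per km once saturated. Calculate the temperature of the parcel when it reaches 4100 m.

From 1000 m to 1900 m (dry): cools by 9.8 × 0.9 = 8.82°C, giving 6.38°C.
From 1900 m to 4100 m (saturated): cools by 6.9 × 2.2 = 15.18°C, giving -8.8°C.

-8.8°C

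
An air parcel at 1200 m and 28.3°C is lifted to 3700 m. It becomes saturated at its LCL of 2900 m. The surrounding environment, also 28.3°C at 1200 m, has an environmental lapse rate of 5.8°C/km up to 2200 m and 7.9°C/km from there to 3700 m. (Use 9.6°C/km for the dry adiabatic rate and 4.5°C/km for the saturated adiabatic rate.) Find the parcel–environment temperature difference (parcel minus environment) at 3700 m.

-2.27°C (parcel cooler than environment)

Parcel:
  1200–2900 m, dry: Δz = 1.7 km ⇒ ΔT = -16.32°C; T = 11.98°C
  2900–3700 m, saturated: Δz = 0.8 km ⇒ ΔT = -3.6°C; T = 8.38°C
Environment:
  1200–2200 m, environment, lower layer: Δz = 1 km ⇒ ΔT = -5.8°C; T = 22.5°C
  2200–3700 m, environment, upper layer: Δz = 1.5 km ⇒ ΔT = -11.85°C; T = 10.65°C
T_parcel − T_env = 8.38 − 10.65 = -2.27°C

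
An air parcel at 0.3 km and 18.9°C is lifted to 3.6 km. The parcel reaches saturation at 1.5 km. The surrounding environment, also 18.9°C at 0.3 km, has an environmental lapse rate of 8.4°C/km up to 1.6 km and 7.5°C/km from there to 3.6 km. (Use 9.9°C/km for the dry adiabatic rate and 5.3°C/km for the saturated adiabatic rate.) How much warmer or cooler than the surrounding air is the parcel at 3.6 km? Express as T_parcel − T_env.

Parcel:
  300 → 1500 m (dry, 9.9°C/km): ΔT = -9.9 × 1.2 = -11.88°C → T = 7.02°C
  1500 → 3600 m (saturated, 5.3°C/km): ΔT = -5.3 × 2.1 = -11.13°C → T = -4.11°C
Environment:
  300 → 1600 m (environment, lower layer, 8.4°C/km): ΔT = -8.4 × 1.3 = -10.92°C → T = 7.98°C
  1600 → 3600 m (environment, upper layer, 7.5°C/km): ΔT = -7.5 × 2 = -15°C → T = -7.02°C
T_parcel − T_env = -4.11 − (-7.02) = +2.91°C

+2.91°C (parcel warmer than environment)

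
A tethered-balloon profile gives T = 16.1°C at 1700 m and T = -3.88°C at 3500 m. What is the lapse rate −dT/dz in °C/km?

11.1°C/km

Γ = −ΔT/Δz = (16.1 − (-3.88)) / (3500 − 1700) m
  = 19.98°C / 1.8 km = 11.1°C/km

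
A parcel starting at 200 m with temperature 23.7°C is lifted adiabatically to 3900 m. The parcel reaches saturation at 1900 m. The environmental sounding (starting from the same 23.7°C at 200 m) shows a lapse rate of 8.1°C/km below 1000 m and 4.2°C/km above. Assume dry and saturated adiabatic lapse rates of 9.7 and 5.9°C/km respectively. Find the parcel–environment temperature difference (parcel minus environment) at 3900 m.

-9.63°C (parcel cooler than environment)

Parcel:
  200 → 1900 m (dry, 9.7°C/km): ΔT = -9.7 × 1.7 = -16.49°C → T = 7.21°C
  1900 → 3900 m (saturated, 5.9°C/km): ΔT = -5.9 × 2 = -11.8°C → T = -4.59°C
Environment:
  200 → 1000 m (environment, lower layer, 8.1°C/km): ΔT = -8.1 × 0.8 = -6.48°C → T = 17.22°C
  1000 → 3900 m (environment, upper layer, 4.2°C/km): ΔT = -4.2 × 2.9 = -12.18°C → T = 5.04°C
T_parcel − T_env = -4.59 − 5.04 = -9.63°C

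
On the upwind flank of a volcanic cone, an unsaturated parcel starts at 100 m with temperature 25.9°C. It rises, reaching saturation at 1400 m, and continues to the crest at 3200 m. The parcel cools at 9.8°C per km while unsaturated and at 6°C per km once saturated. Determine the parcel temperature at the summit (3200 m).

2.36°C

100 → 1400 m (dry, 9.8°C/km): ΔT = -9.8 × 1.3 = -12.74°C → T = 13.16°C
1400 → 3200 m (saturated, 6°C/km): ΔT = -6 × 1.8 = -10.8°C → T = 2.36°C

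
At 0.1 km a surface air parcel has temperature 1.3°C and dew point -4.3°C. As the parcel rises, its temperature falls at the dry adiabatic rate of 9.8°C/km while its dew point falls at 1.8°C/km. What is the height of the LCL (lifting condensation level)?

T and T_d converge at 9.8 − 1.8 = 8°C per km
Height above start = (1.3 − (-4.3)) / 8 = 0.7 km
LCL altitude = 100 m + 700 m = 800 m

0.8 km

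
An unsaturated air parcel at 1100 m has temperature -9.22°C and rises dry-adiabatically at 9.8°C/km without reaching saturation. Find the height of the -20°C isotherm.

Height above start = (-9.22 − (-20)) / 9.8 = 1.1 km
Altitude = 1100 m + 1100 m = 2200 m

2200 m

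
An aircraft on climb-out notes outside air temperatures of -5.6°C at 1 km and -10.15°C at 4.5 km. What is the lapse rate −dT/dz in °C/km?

1.3°C/km

Γ = −ΔT/Δz = (-5.6 − (-10.15)) / (4500 − 1000) m
  = 4.55°C / 3.5 km = 1.3°C/km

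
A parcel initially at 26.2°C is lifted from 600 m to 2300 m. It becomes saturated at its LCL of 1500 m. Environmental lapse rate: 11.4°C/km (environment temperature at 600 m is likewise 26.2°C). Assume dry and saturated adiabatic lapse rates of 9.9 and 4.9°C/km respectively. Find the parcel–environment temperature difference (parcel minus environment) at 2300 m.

+6.55°C (parcel warmer than environment)

Parcel:
  From 600 m to 1500 m (dry): cools by 9.9 × 0.9 = 8.91°C, giving 17.29°C.
  From 1500 m to 2300 m (saturated): cools by 4.9 × 0.8 = 3.92°C, giving 13.37°C.
Environment:
  From 600 m to 2300 m (environment): cools by 11.4 × 1.7 = 19.38°C, giving 6.82°C.
T_parcel − T_env = 13.37 − 6.82 = +6.55°C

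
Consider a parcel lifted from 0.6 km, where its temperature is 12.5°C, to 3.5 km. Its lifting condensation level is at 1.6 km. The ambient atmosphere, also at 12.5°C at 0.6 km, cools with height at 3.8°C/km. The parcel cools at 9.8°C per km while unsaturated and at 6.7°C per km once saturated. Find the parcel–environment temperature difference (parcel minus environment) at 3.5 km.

-11.51°C (parcel cooler than environment)

Parcel:
  Dry to 1600 m: -9.8 × 1 km = -9.8°C, so T = 2.7°C.
  Saturated to 3500 m: -6.7 × 1.9 km = -12.73°C, so T = -10.03°C.
Environment:
  Environment to 3500 m: -3.8 × 2.9 km = -11.02°C, so T = 1.48°C.
T_parcel − T_env = -10.03 − 1.48 = -11.51°C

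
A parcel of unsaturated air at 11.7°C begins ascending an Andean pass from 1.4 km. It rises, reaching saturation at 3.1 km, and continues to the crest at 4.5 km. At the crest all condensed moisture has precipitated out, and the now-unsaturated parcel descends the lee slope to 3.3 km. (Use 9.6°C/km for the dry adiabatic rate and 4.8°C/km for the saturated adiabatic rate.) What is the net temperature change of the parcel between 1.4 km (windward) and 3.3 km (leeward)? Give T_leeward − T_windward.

From 1400 m to 3100 m (dry): cools by 9.6 × 1.7 = 16.32°C, giving -4.62°C.
From 3100 m to 4500 m (saturated): cools by 4.8 × 1.4 = 6.72°C, giving -11.34°C.
From 4500 m to 3300 m (dry descent): warms by 9.6 × 1.2 = 11.52°C, giving 0.18°C.
Net change vs windward start: 0.18 − 11.7 = -11.52°C

-11.52°C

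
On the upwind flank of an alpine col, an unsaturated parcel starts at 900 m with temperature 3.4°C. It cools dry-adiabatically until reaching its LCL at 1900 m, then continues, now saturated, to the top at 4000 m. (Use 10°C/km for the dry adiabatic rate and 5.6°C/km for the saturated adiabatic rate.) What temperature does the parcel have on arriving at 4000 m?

-18.36°C

900–1900 m, dry: Δz = 1 km ⇒ ΔT = -10°C; T = -6.6°C
1900–4000 m, saturated: Δz = 2.1 km ⇒ ΔT = -11.76°C; T = -18.36°C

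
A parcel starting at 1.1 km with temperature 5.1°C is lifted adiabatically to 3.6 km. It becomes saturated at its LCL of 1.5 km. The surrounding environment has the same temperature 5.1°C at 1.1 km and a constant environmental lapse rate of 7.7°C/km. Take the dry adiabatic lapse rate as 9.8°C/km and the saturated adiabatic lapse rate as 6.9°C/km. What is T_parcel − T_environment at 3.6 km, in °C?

+0.84°C (parcel warmer than environment)

Parcel:
  Dry to 1500 m: -9.8 × 0.4 km = -3.92°C, so T = 1.18°C.
  Saturated to 3600 m: -6.9 × 2.1 km = -14.49°C, so T = -13.31°C.
Environment:
  Environment to 3600 m: -7.7 × 2.5 km = -19.25°C, so T = -14.15°C.
T_parcel − T_env = -13.31 − (-14.15) = +0.84°C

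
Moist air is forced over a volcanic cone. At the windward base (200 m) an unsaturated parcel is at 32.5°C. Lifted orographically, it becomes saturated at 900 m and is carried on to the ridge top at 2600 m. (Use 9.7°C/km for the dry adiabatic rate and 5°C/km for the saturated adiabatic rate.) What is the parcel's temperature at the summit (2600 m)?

17.21°C

From 200 m to 900 m (dry): cools by 9.7 × 0.7 = 6.79°C, giving 25.71°C.
From 900 m to 2600 m (saturated): cools by 5 × 1.7 = 8.5°C, giving 17.21°C.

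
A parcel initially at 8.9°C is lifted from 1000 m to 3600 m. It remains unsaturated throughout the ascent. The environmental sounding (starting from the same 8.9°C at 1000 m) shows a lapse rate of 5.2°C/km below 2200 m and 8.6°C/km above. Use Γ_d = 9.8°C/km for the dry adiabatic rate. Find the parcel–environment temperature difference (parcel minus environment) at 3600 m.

-7.2°C (parcel cooler than environment)

Parcel:
  From 1000 m to 3600 m (dry): cools by 9.8 × 2.6 = 25.48°C, giving -16.58°C.
Environment:
  From 1000 m to 2200 m (environment, lower layer): cools by 5.2 × 1.2 = 6.24°C, giving 2.66°C.
  From 2200 m to 3600 m (environment, upper layer): cools by 8.6 × 1.4 = 12.04°C, giving -9.38°C.
T_parcel − T_env = -16.58 − (-9.38) = -7.2°C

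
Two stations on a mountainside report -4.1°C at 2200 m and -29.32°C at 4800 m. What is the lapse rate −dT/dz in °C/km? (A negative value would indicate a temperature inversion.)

Γ = −ΔT/Δz = (-4.1 − (-29.32)) / (4800 − 2200) m
  = 25.22°C / 2.6 km = 9.7°C/km

9.7°C/km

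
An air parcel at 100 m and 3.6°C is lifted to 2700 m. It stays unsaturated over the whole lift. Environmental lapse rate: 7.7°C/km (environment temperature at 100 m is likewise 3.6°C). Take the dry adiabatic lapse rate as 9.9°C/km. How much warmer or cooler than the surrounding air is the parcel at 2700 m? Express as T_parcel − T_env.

-5.72°C (parcel cooler than environment)

Parcel:
  From 100 m to 2700 m (dry): cools by 9.9 × 2.6 = 25.74°C, giving -22.14°C.
Environment:
  From 100 m to 2700 m (environment): cools by 7.7 × 2.6 = 20.02°C, giving -16.42°C.
T_parcel − T_env = -22.14 − (-16.42) = -5.72°C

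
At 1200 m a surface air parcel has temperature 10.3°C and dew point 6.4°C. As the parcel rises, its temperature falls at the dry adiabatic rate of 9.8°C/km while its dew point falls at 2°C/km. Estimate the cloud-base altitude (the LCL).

1700 m

T and T_d converge at 9.8 − 2 = 7.8°C per km
Height above start = (10.3 − 6.4) / 7.8 = 0.5 km
LCL altitude = 1200 m + 500 m = 1700 m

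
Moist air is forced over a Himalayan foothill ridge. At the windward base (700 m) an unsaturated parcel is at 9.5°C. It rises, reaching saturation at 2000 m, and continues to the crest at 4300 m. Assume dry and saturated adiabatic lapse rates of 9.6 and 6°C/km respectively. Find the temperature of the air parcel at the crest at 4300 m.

Dry to 2000 m: -9.6 × 1.3 km = -12.48°C, so T = -2.98°C.
Saturated to 4300 m: -6 × 2.3 km = -13.8°C, so T = -16.78°C.

-16.78°C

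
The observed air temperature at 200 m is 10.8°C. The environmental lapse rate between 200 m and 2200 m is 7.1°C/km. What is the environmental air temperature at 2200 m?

-3.4°C

Environmental to 2200 m: -7.1 × 2 km = -14.2°C, so T = -3.4°C.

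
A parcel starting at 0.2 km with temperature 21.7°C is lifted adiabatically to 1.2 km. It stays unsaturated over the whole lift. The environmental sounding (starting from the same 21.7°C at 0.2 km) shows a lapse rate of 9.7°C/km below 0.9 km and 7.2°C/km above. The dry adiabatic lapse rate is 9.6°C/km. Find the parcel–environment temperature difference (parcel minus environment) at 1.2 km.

-0.65°C (parcel cooler than environment)

Parcel:
  200 → 1200 m (dry, 9.6°C/km): ΔT = -9.6 × 1 = -9.6°C → T = 12.1°C
Environment:
  200 → 900 m (environment, lower layer, 9.7°C/km): ΔT = -9.7 × 0.7 = -6.79°C → T = 14.91°C
  900 → 1200 m (environment, upper layer, 7.2°C/km): ΔT = -7.2 × 0.3 = -2.16°C → T = 12.75°C
T_parcel − T_env = 12.1 − 12.75 = -0.65°C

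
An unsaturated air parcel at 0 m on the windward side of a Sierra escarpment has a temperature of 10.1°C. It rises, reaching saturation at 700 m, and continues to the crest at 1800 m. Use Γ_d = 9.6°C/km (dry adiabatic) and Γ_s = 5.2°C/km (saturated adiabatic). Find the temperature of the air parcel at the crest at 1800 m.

0 → 700 m (dry, 9.6°C/km): ΔT = -9.6 × 0.7 = -6.72°C → T = 3.38°C
700 → 1800 m (saturated, 5.2°C/km): ΔT = -5.2 × 1.1 = -5.72°C → T = -2.34°C

-2.34°C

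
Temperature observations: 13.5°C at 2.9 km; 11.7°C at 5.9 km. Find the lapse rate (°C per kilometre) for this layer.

Γ = −ΔT/Δz = (13.5 − 11.7) / (5900 − 2900) m
  = 1.8°C / 3 km = 0.6°C/km

0.6°C/km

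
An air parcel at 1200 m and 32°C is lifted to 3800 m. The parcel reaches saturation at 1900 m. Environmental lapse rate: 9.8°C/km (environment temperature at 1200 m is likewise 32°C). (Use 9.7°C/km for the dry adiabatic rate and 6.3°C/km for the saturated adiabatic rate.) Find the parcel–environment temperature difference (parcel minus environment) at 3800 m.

+6.72°C (parcel warmer than environment)

Parcel:
  From 1200 m to 1900 m (dry): cools by 9.7 × 0.7 = 6.79°C, giving 25.21°C.
  From 1900 m to 3800 m (saturated): cools by 6.3 × 1.9 = 11.97°C, giving 13.24°C.
Environment:
  From 1200 m to 3800 m (environment): cools by 9.8 × 2.6 = 25.48°C, giving 6.52°C.
T_parcel − T_env = 13.24 − 6.52 = +6.72°C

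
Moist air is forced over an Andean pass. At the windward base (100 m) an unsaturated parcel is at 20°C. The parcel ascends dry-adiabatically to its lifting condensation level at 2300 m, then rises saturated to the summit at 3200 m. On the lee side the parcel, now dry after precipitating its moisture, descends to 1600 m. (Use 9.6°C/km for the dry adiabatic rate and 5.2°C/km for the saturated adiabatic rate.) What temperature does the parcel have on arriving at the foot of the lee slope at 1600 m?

From 100 m to 2300 m (dry): cools by 9.6 × 2.2 = 21.12°C, giving -1.12°C.
From 2300 m to 3200 m (saturated): cools by 5.2 × 0.9 = 4.68°C, giving -5.8°C.
From 3200 m to 1600 m (dry descent): warms by 9.6 × 1.6 = 15.36°C, giving 9.56°C.

9.56°C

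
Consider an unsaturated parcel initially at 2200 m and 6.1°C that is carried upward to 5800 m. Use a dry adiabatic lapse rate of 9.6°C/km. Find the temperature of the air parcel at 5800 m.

2200–5800 m, dry adiabatic: Δz = 3.6 km ⇒ ΔT = -34.56°C; T = -28.46°C

-28.46°C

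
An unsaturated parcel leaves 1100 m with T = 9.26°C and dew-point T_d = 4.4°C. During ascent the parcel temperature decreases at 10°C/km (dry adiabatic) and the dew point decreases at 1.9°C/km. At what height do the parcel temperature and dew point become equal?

T and T_d converge at 10 − 1.9 = 8.1°C per km
Height above start = (9.26 − 4.4) / 8.1 = 0.6 km
LCL altitude = 1100 m + 600 m = 1700 m

1700 m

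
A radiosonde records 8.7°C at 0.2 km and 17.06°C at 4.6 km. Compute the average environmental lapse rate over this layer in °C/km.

Γ = −ΔT/Δz = (8.7 − 17.06) / (4600 − 200) m
  = -8.36°C / 4.4 km = -1.9°C/km

-1.9°C/km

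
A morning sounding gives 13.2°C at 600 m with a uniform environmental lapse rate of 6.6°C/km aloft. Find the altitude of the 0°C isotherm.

Height above start = (13.2 − 0) / 6.6 = 2 km
Altitude = 600 m + 2000 m = 2600 m

2600 m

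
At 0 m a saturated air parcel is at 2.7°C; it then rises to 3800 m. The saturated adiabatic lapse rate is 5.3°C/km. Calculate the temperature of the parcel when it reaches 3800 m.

0 → 3800 m (saturated adiabatic, 5.3°C/km): ΔT = -5.3 × 3.8 = -20.14°C → T = -17.44°C

-17.44°C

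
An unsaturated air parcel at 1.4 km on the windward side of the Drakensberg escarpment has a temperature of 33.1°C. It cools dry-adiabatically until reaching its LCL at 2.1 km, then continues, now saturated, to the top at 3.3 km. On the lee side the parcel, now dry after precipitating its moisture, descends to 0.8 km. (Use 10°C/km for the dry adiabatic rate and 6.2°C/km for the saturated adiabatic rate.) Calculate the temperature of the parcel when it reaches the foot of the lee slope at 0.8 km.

From 1400 m to 2100 m (dry): cools by 10 × 0.7 = 7°C, giving 26.1°C.
From 2100 m to 3300 m (saturated): cools by 6.2 × 1.2 = 7.44°C, giving 18.66°C.
From 3300 m to 800 m (dry descent): warms by 10 × 2.5 = 25°C, giving 43.66°C.

43.66°C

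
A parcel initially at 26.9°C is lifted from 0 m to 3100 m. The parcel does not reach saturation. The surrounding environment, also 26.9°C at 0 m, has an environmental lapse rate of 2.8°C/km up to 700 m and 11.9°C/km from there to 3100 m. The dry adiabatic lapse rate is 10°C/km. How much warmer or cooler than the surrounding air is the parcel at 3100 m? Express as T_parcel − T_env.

-0.48°C (parcel cooler than environment)

Parcel:
  0–3100 m, dry: Δz = 3.1 km ⇒ ΔT = -31°C; T = -4.1°C
Environment:
  0–700 m, environment, lower layer: Δz = 0.7 km ⇒ ΔT = -1.96°C; T = 24.94°C
  700–3100 m, environment, upper layer: Δz = 2.4 km ⇒ ΔT = -28.56°C; T = -3.62°C
T_parcel − T_env = -4.1 − (-3.62) = -0.48°C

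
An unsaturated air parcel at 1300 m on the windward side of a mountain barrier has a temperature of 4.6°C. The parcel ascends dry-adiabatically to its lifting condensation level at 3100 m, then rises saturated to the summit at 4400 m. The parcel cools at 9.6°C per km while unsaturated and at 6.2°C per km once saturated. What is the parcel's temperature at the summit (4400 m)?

From 1300 m to 3100 m (dry): cools by 9.6 × 1.8 = 17.28°C, giving -12.68°C.
From 3100 m to 4400 m (saturated): cools by 6.2 × 1.3 = 8.06°C, giving -20.74°C.

-20.74°C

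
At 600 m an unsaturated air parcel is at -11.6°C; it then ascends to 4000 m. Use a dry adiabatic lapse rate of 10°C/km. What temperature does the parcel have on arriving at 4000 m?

From 600 m to 4000 m (dry adiabatic): cools by 10 × 3.4 = 34°C, giving -45.6°C.

-45.6°C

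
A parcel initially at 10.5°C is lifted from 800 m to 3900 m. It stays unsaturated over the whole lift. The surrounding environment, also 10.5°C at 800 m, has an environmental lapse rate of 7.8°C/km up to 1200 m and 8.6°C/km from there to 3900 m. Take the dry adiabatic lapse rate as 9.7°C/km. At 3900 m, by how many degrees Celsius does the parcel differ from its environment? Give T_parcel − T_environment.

Parcel:
  Dry to 3900 m: -9.7 × 3.1 km = -30.07°C, so T = -19.57°C.
Environment:
  Environment, lower layer to 1200 m: -7.8 × 0.4 km = -3.12°C, so T = 7.38°C.
  Environment, upper layer to 3900 m: -8.6 × 2.7 km = -23.22°C, so T = -15.84°C.
T_parcel − T_env = -19.57 − (-15.84) = -3.73°C

-3.73°C (parcel cooler than environment)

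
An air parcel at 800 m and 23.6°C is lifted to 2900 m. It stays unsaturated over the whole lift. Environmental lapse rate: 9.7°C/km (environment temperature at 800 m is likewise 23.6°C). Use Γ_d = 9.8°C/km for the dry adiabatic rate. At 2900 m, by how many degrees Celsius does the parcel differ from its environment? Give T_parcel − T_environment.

Parcel:
  Dry to 2900 m: -9.8 × 2.1 km = -20.58°C, so T = 3.02°C.
Environment:
  Environment to 2900 m: -9.7 × 2.1 km = -20.37°C, so T = 3.23°C.
T_parcel − T_env = 3.02 − 3.23 = -0.21°C

-0.21°C (parcel cooler than environment)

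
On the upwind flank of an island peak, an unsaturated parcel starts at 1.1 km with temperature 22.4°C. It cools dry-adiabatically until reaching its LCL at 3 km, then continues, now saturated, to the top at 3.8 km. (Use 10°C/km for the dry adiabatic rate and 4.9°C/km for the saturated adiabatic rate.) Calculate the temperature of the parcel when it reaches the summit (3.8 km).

Dry to 3000 m: -10 × 1.9 km = -19°C, so T = 3.4°C.
Saturated to 3800 m: -4.9 × 0.8 km = -3.92°C, so T = -0.52°C.

-0.52°C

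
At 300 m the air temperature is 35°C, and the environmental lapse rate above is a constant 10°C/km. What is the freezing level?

3800 m

Height above start = (35 − 0) / 10 = 3.5 km
Altitude = 300 m + 3500 m = 3800 m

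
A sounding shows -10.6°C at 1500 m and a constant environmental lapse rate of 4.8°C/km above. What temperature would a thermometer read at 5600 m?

1500–5600 m, environmental: Δz = 4.1 km ⇒ ΔT = -19.68°C; T = -30.28°C

-30.28°C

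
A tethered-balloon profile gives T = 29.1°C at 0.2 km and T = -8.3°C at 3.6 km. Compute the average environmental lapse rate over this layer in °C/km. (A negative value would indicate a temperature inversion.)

Γ = −ΔT/Δz = (29.1 − (-8.3)) / (3600 − 200) m
  = 37.4°C / 3.4 km = 11°C/km

11°C/km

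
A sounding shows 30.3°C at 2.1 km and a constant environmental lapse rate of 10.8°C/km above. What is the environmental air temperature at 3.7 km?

2100 → 3700 m (environmental, 10.8°C/km): ΔT = -10.8 × 1.6 = -17.28°C → T = 13.02°C

13.02°C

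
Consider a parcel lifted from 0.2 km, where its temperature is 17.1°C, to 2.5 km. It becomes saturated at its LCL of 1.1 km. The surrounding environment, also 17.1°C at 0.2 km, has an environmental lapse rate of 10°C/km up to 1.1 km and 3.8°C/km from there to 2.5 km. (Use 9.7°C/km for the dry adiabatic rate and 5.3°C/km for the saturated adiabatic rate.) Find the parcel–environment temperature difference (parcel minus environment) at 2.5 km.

Parcel:
  200–1100 m, dry: Δz = 0.9 km ⇒ ΔT = -8.73°C; T = 8.37°C
  1100–2500 m, saturated: Δz = 1.4 km ⇒ ΔT = -7.42°C; T = 0.95°C
Environment:
  200–1100 m, environment, lower layer: Δz = 0.9 km ⇒ ΔT = -9°C; T = 8.1°C
  1100–2500 m, environment, upper layer: Δz = 1.4 km ⇒ ΔT = -5.32°C; T = 2.78°C
T_parcel − T_env = 0.95 − 2.78 = -1.83°C

-1.83°C (parcel cooler than environment)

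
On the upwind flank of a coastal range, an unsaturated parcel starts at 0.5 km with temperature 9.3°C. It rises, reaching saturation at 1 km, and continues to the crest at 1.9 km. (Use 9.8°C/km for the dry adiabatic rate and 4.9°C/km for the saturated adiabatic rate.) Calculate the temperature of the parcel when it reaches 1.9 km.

-0.01°C

Dry to 1000 m: -9.8 × 0.5 km = -4.9°C, so T = 4.4°C.
Saturated to 1900 m: -4.9 × 0.9 km = -4.41°C, so T = -0.01°C.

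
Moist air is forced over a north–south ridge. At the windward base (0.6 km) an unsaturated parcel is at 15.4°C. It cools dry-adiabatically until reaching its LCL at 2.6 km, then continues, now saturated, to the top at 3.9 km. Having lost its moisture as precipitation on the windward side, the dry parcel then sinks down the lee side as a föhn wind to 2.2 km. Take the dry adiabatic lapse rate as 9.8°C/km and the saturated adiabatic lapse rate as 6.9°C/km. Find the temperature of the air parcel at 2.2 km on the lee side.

Dry to 2600 m: -9.8 × 2 km = -19.6°C, so T = -4.2°C.
Saturated to 3900 m: -6.9 × 1.3 km = -8.97°C, so T = -13.17°C.
Dry descent to 2200 m: +9.8 × 1.7 km = +16.66°C, so T = 3.49°C.

3.49°C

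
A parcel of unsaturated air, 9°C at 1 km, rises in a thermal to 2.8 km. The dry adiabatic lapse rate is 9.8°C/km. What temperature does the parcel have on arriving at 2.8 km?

Dry adiabatic to 2800 m: -9.8 × 1.8 km = -17.64°C, so T = -8.64°C.

-8.64°C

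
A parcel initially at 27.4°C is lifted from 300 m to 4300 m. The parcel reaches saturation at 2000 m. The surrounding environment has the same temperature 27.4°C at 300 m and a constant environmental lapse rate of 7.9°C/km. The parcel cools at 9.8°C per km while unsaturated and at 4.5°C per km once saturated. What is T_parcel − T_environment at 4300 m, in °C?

+4.59°C (parcel warmer than environment)

Parcel:
  Dry to 2000 m: -9.8 × 1.7 km = -16.66°C, so T = 10.74°C.
  Saturated to 4300 m: -4.5 × 2.3 km = -10.35°C, so T = 0.39°C.
Environment:
  Environment to 4300 m: -7.9 × 4 km = -31.6°C, so T = -4.2°C.
T_parcel − T_env = 0.39 − (-4.2) = +4.59°C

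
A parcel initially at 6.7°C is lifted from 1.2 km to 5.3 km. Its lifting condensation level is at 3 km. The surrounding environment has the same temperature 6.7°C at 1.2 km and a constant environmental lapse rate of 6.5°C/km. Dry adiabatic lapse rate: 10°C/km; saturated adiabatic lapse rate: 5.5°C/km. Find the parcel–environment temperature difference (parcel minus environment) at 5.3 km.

-4°C (parcel cooler than environment)

Parcel:
  1200–3000 m, dry: Δz = 1.8 km ⇒ ΔT = -18°C; T = -11.3°C
  3000–5300 m, saturated: Δz = 2.3 km ⇒ ΔT = -12.65°C; T = -23.95°C
Environment:
  1200–5300 m, environment: Δz = 4.1 km ⇒ ΔT = -26.65°C; T = -19.95°C
T_parcel − T_env = -23.95 − (-19.95) = -4°C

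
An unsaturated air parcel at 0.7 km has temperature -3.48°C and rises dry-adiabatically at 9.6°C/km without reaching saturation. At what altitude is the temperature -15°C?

Height above start = (-3.48 − (-15)) / 9.6 = 1.2 km
Altitude = 700 m + 1200 m = 1900 m

1.9 km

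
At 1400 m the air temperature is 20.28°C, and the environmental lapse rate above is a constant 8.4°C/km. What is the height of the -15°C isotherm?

Height above start = (20.28 − (-15)) / 8.4 = 4.2 km
Altitude = 1400 m + 4200 m = 5600 m

5600 m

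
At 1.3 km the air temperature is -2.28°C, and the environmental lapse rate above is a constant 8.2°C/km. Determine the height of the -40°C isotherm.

5.9 km

Height above start = (-2.28 − (-40)) / 8.2 = 4.6 km
Altitude = 1300 m + 4600 m = 5900 m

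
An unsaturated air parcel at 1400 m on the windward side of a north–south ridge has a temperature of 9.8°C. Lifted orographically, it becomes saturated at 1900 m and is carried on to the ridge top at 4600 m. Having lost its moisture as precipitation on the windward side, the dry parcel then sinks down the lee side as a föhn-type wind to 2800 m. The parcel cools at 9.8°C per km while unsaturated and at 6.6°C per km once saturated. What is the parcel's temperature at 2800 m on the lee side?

From 1400 m to 1900 m (dry): cools by 9.8 × 0.5 = 4.9°C, giving 4.9°C.
From 1900 m to 4600 m (saturated): cools by 6.6 × 2.7 = 17.82°C, giving -12.92°C.
From 4600 m to 2800 m (dry descent): warms by 9.8 × 1.8 = 17.64°C, giving 4.72°C.

4.72°C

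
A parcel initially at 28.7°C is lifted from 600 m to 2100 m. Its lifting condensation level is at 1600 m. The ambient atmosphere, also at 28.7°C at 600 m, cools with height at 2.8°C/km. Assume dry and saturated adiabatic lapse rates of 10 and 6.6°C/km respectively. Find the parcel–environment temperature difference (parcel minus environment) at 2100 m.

Parcel:
  600–1600 m, dry: Δz = 1 km ⇒ ΔT = -10°C; T = 18.7°C
  1600–2100 m, saturated: Δz = 0.5 km ⇒ ΔT = -3.3°C; T = 15.4°C
Environment:
  600–2100 m, environment: Δz = 1.5 km ⇒ ΔT = -4.2°C; T = 24.5°C
T_parcel − T_env = 15.4 − 24.5 = -9.1°C

-9.1°C (parcel cooler than environment)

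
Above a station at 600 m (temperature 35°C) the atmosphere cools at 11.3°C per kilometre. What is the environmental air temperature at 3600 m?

From 600 m to 3600 m (environmental): cools by 11.3 × 3 = 33.9°C, giving 1.1°C.

1.1°C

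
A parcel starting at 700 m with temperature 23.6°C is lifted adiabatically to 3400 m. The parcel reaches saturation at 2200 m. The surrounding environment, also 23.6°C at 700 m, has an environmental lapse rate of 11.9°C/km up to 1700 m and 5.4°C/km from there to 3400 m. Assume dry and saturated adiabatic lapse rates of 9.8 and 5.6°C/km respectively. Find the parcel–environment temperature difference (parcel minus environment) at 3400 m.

-0.34°C (parcel cooler than environment)

Parcel:
  700 → 2200 m (dry, 9.8°C/km): ΔT = -9.8 × 1.5 = -14.7°C → T = 8.9°C
  2200 → 3400 m (saturated, 5.6°C/km): ΔT = -5.6 × 1.2 = -6.72°C → T = 2.18°C
Environment:
  700 → 1700 m (environment, lower layer, 11.9°C/km): ΔT = -11.9 × 1 = -11.9°C → T = 11.7°C
  1700 → 3400 m (environment, upper layer, 5.4°C/km): ΔT = -5.4 × 1.7 = -9.18°C → T = 2.52°C
T_parcel − T_env = 2.18 − 2.52 = -0.34°C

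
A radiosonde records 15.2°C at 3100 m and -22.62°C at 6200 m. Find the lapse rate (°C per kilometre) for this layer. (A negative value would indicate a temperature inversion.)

Γ = −ΔT/Δz = (15.2 − (-22.62)) / (6200 − 3100) m
  = 37.82°C / 3.1 km = 12.2°C/km

12.2°C/km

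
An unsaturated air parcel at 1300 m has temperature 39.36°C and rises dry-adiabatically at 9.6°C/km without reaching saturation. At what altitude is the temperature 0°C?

Height above start = (39.36 − 0) / 9.6 = 4.1 km
Altitude = 1300 m + 4100 m = 5400 m

5400 m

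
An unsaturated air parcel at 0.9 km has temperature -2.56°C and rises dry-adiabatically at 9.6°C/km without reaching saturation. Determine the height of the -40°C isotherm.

Height above start = (-2.56 − (-40)) / 9.6 = 3.9 km
Altitude = 900 m + 3900 m = 4800 m

4.8 km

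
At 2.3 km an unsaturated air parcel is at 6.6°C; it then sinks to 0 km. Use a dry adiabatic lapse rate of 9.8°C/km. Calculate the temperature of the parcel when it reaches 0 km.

2300 → 0 m (dry adiabatic, 9.8°C/km): ΔT = +9.8 × 2.3 = +22.54°C → T = 29.14°C

29.14°C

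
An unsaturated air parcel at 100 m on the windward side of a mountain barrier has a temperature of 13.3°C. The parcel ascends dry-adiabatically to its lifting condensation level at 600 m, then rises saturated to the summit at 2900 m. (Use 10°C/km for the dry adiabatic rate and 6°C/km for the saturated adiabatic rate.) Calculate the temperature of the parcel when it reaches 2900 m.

Dry to 600 m: -10 × 0.5 km = -5°C, so T = 8.3°C.
Saturated to 2900 m: -6 × 2.3 km = -13.8°C, so T = -5.5°C.

-5.5°C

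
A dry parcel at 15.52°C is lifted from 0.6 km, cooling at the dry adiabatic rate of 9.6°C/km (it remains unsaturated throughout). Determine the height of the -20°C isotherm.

4.3 km

Height above start = (15.52 − (-20)) / 9.6 = 3.7 km
Altitude = 600 m + 3700 m = 4300 m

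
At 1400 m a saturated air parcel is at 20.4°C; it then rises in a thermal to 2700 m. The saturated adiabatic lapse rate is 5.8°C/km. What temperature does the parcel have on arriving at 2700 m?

12.86°C

1400–2700 m, saturated adiabatic: Δz = 1.3 km ⇒ ΔT = -7.54°C; T = 12.86°C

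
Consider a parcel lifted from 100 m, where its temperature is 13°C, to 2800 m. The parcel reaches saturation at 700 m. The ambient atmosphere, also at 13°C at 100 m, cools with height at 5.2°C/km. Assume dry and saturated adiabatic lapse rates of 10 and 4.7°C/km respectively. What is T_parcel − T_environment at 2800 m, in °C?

-1.83°C (parcel cooler than environment)

Parcel:
  100–700 m, dry: Δz = 0.6 km ⇒ ΔT = -6°C; T = 7°C
  700–2800 m, saturated: Δz = 2.1 km ⇒ ΔT = -9.87°C; T = -2.87°C
Environment:
  100–2800 m, environment: Δz = 2.7 km ⇒ ΔT = -14.04°C; T = -1.04°C
T_parcel − T_env = -2.87 − (-1.04) = -1.83°C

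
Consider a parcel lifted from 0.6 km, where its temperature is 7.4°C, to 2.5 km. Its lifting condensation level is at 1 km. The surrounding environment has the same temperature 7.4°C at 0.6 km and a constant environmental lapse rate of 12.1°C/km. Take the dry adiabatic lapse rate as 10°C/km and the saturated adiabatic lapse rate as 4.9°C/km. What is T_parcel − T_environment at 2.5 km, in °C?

Parcel:
  Dry to 1000 m: -10 × 0.4 km = -4°C, so T = 3.4°C.
  Saturated to 2500 m: -4.9 × 1.5 km = -7.35°C, so T = -3.95°C.
Environment:
  Environment to 2500 m: -12.1 × 1.9 km = -22.99°C, so T = -15.59°C.
T_parcel − T_env = -3.95 − (-15.59) = +11.64°C

+11.64°C (parcel warmer than environment)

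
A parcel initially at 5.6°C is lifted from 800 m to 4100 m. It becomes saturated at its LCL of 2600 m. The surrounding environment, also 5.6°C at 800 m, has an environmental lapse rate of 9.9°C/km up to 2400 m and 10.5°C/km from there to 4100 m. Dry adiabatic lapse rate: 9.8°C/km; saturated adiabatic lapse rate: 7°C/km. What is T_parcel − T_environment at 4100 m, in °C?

+5.55°C (parcel warmer than environment)

Parcel:
  From 800 m to 2600 m (dry): cools by 9.8 × 1.8 = 17.64°C, giving -12.04°C.
  From 2600 m to 4100 m (saturated): cools by 7 × 1.5 = 10.5°C, giving -22.54°C.
Environment:
  From 800 m to 2400 m (environment, lower layer): cools by 9.9 × 1.6 = 15.84°C, giving -10.24°C.
  From 2400 m to 4100 m (environment, upper layer): cools by 10.5 × 1.7 = 17.85°C, giving -28.09°C.
T_parcel − T_env = -22.54 − (-28.09) = +5.55°C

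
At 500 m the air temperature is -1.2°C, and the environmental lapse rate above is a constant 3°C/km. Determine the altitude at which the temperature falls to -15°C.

5100 m

Height above start = (-1.2 − (-15)) / 3 = 4.6 km
Altitude = 500 m + 4600 m = 5100 m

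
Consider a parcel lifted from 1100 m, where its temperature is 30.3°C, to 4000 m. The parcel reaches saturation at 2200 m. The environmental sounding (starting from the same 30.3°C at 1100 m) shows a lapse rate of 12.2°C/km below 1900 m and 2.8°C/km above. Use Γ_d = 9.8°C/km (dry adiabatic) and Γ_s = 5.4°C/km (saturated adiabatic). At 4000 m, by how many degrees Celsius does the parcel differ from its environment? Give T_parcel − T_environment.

Parcel:
  From 1100 m to 2200 m (dry): cools by 9.8 × 1.1 = 10.78°C, giving 19.52°C.
  From 2200 m to 4000 m (saturated): cools by 5.4 × 1.8 = 9.72°C, giving 9.8°C.
Environment:
  From 1100 m to 1900 m (environment, lower layer): cools by 12.2 × 0.8 = 9.76°C, giving 20.54°C.
  From 1900 m to 4000 m (environment, upper layer): cools by 2.8 × 2.1 = 5.88°C, giving 14.66°C.
T_parcel − T_env = 9.8 − 14.66 = -4.86°C

-4.86°C (parcel cooler than environment)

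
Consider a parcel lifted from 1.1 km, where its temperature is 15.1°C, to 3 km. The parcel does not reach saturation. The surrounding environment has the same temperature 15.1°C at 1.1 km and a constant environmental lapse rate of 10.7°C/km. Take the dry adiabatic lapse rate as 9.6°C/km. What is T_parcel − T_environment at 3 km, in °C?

Parcel:
  1100–3000 m, dry: Δz = 1.9 km ⇒ ΔT = -18.24°C; T = -3.14°C
Environment:
  1100–3000 m, environment: Δz = 1.9 km ⇒ ΔT = -20.33°C; T = -5.23°C
T_parcel − T_env = -3.14 − (-5.23) = +2.09°C

+2.09°C (parcel warmer than environment)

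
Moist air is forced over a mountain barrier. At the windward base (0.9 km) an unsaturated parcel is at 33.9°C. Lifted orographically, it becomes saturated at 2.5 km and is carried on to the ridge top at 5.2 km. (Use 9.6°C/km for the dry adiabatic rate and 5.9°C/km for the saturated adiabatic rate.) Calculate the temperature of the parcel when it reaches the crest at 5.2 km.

900–2500 m, dry: Δz = 1.6 km ⇒ ΔT = -15.36°C; T = 18.54°C
2500–5200 m, saturated: Δz = 2.7 km ⇒ ΔT = -15.93°C; T = 2.61°C

2.61°C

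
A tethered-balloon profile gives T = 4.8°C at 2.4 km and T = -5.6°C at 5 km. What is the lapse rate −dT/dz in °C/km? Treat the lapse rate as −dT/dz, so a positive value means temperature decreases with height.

Γ = −ΔT/Δz = (4.8 − (-5.6)) / (5000 − 2400) m
  = 10.4°C / 2.6 km = 4°C/km

4°C/km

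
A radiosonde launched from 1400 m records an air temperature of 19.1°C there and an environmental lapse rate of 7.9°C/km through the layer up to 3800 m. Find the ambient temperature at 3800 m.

0.14°C

1400 → 3800 m (environmental, 7.9°C/km): ΔT = -7.9 × 2.4 = -18.96°C → T = 0.14°C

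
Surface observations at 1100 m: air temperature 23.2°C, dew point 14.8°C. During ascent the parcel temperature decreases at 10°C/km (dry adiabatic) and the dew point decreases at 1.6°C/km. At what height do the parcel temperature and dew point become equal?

2100 m

T and T_d converge at 10 − 1.6 = 8.4°C per km
Height above start = (23.2 − 14.8) / 8.4 = 1 km
LCL altitude = 1100 m + 1000 m = 2100 m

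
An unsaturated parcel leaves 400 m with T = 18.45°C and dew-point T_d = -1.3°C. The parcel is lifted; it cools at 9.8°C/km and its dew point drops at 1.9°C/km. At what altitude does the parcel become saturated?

2900 m

T and T_d converge at 9.8 − 1.9 = 7.9°C per km
Height above start = (18.45 − (-1.3)) / 7.9 = 2.5 km
LCL altitude = 400 m + 2500 m = 2900 m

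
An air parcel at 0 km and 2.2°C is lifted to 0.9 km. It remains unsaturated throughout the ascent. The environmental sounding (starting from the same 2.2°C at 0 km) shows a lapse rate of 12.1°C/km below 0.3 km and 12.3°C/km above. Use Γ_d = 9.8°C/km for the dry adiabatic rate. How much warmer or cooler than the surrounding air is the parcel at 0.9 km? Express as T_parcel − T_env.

+2.19°C (parcel warmer than environment)

Parcel:
  From 0 m to 900 m (dry): cools by 9.8 × 0.9 = 8.82°C, giving -6.62°C.
Environment:
  From 0 m to 300 m (environment, lower layer): cools by 12.1 × 0.3 = 3.63°C, giving -1.43°C.
  From 300 m to 900 m (environment, upper layer): cools by 12.3 × 0.6 = 7.38°C, giving -8.81°C.
T_parcel − T_env = -6.62 − (-8.81) = +2.19°C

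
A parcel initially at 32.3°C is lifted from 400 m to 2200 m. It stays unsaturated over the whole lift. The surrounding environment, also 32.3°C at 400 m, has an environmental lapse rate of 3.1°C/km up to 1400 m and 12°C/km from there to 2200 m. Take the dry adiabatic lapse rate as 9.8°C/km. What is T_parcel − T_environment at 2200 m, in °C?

-4.94°C (parcel cooler than environment)

Parcel:
  400–2200 m, dry: Δz = 1.8 km ⇒ ΔT = -17.64°C; T = 14.66°C
Environment:
  400–1400 m, environment, lower layer: Δz = 1 km ⇒ ΔT = -3.1°C; T = 29.2°C
  1400–2200 m, environment, upper layer: Δz = 0.8 km ⇒ ΔT = -9.6°C; T = 19.6°C
T_parcel − T_env = 14.66 − 19.6 = -4.94°C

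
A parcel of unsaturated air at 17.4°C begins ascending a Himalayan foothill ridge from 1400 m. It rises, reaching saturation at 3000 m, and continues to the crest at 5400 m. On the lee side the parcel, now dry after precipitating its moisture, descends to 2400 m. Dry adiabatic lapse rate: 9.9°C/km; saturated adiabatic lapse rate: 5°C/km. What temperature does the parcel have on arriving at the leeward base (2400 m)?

19.26°C

1400 → 3000 m (dry, 9.9°C/km): ΔT = -9.9 × 1.6 = -15.84°C → T = 1.56°C
3000 → 5400 m (saturated, 5°C/km): ΔT = -5 × 2.4 = -12°C → T = -10.44°C
5400 → 2400 m (dry descent, 9.9°C/km): ΔT = +9.9 × 3 = +29.7°C → T = 19.26°C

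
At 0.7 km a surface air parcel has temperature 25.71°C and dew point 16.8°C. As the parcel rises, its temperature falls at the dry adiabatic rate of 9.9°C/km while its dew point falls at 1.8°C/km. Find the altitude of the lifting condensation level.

1.8 km

T and T_d converge at 9.9 − 1.8 = 8.1°C per km
Height above start = (25.71 − 16.8) / 8.1 = 1.1 km
LCL altitude = 700 m + 1100 m = 1800 m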